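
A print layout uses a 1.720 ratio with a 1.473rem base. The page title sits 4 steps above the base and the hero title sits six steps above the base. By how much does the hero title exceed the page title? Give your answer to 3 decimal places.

25.247rem

Step 4: 1.473 × 1.720⁴ = 12.89189rem
Step 6: 1.473 × 1.720⁶ = 38.13936rem
Difference: 38.13936 − 12.89189 = 25.24747rem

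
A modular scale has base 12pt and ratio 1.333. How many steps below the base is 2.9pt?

1.333ⁿ = 12 / 2.9 = 4.1379
n = ln(4.1379) / ln(1.333) = 1.4202 / 0.2874 ≈ 4.94

5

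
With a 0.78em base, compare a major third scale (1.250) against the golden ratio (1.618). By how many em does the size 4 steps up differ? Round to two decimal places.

Major third: 0.78 × 1.250⁴ = 1.9043em
Golden ratio: 0.78 × 1.618⁴ = 5.3458em
Difference: 5.3458 − 1.9043 = 3.4415em

3.44em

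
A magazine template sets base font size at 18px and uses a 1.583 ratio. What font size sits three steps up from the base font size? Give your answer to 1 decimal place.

71.4px

Every step multiplies by the scale ratio.
18.0 × 1.583³ = 18.0 × 3.96682 ≈ 71.40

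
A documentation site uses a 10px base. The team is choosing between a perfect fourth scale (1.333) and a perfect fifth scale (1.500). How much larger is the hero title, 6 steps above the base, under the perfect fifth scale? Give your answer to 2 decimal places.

Perfect fourth: 10.0 × 1.333⁶ = 56.1023px
Perfect fifth: 10.0 × 1.500⁶ = 113.9062px
Difference: 113.9062 − 56.1023 = 57.8039px

57.80px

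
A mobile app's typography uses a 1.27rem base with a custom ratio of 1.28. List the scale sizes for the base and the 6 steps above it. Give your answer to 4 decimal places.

1.2700rem, 1.6256rem, 2.0808rem, 2.6634rem, 3.4091rem, 4.3637rem, 5.5855rem

Step 0: 1.27rem
Step 1: 1.27 × 1.28 = 1.6256
Step 2: 1.27 × 1.28² = 2.0808
Step 3: 1.27 × 1.28³ = 2.6634
Step 4: 1.27 × 1.28⁴ = 3.4091
Step 5: 1.27 × 1.28⁵ = 4.3637
Step 6: 1.27 × 1.28⁶ = 5.5855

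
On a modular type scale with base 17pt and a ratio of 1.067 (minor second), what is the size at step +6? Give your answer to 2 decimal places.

25.09pt

17.0 × 1.067⁶ = 17.0 × 1.47566 ≈ 25.09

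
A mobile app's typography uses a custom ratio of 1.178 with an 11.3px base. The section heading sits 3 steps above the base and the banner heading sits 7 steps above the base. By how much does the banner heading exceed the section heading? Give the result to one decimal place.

17.1px

Step 3: 11.3 × 1.178³ = 18.472px
Step 7: 11.3 × 1.178⁷ = 35.571px
Difference: 35.571 − 18.472 = 17.099px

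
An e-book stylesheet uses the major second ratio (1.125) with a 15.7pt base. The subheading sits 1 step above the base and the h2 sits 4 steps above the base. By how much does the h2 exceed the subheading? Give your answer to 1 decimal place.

Step 1: 15.7 × 1.125 = 17.662pt
Step 4: 15.7 × 1.125⁴ = 25.148pt
Difference: 25.148 − 17.662 = 7.486pt

7.5pt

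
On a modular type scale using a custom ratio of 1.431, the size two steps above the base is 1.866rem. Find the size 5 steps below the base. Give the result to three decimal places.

0.152rem

The gap is -5 − (2) = -7 steps, so the factor is 1.431^-7.
1.866 ÷ 1.431⁷ = 1.866 ÷ 12.28789 ≈ 0.152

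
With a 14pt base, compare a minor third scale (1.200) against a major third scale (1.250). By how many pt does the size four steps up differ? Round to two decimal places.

5.15pt

Minor third: 14.0 × 1.200⁴ = 29.0304pt
Major third: 14.0 × 1.250⁴ = 34.1797pt
Difference: 34.1797 − 29.0304 = 5.1493pt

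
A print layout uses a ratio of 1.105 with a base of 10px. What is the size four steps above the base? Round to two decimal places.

10.0 × 1.105⁴ = 10.0 × 1.49090 ≈ 14.91

14.91px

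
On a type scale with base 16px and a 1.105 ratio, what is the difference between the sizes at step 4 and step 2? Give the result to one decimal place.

Step 2: 16.0 × 1.105² = 19.536px
Step 4: 16.0 × 1.105⁴ = 23.854px
Difference: 23.854 − 19.536 = 4.318px

4.3px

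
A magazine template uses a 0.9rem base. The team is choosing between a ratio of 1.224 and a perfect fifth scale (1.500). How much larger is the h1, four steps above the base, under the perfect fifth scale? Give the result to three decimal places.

At 1.224: 0.9 × 1.224⁴ = 2.02008rem
Perfect fifth: 0.9 × 1.500⁴ = 4.55625rem
Difference: 4.55625 − 2.02008 = 2.53617rem

2.536rem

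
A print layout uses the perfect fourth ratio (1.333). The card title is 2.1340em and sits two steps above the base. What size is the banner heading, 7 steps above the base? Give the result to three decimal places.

2.1340 × 1.333⁵ = 2.1340 × 4.20873 ≈ 8.981

8.981em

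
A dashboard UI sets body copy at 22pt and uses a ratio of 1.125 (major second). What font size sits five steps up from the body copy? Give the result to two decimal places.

22.0 × 1.125⁵ = 22.0 × 1.80203 ≈ 39.64

39.64pt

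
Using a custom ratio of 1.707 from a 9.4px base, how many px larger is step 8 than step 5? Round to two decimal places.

Step 5: 9.4 × 1.707⁵ = 136.2371px
Step 8: 9.4 × 1.707⁸ = 677.6353px
Difference: 677.6353 − 136.2371 = 541.3982px

541.40px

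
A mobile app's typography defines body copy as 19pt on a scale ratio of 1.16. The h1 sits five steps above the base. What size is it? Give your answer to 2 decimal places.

19.0 × 1.16⁵ = 19.0 × 2.10034 ≈ 39.91

39.91pt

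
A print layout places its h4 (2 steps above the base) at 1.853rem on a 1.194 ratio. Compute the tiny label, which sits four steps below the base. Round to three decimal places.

0.640rem

The gap is -4 − (2) = -6 steps, so the factor is 1.194^-6.
1.853 ÷ 1.194⁶ = 1.853 ÷ 2.89752 ≈ 0.640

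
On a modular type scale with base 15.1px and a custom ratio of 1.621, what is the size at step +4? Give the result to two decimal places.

15.1 × 1.621⁴ = 15.1 × 6.90450 ≈ 104.26

104.26px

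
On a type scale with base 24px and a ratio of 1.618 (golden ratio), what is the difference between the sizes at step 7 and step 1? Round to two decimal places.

Step 1: 24.0 × 1.618 = 38.8320px
Step 7: 24.0 × 1.618⁷ = 696.7241px
Difference: 696.7241 − 38.8320 = 657.8921px

657.89px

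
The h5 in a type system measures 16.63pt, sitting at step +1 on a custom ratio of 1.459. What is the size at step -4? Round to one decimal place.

16.63 ÷ 1.459⁵ = 16.63 ÷ 6.61114 ≈ 2.515

2.5pt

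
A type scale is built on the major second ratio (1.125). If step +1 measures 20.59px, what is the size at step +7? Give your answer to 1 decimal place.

The gap is 7 − (1) = 6 steps, so the factor is 1.125^6.
20.59 × 1.125⁶ = 20.59 × 2.02729 ≈ 41.742

41.7px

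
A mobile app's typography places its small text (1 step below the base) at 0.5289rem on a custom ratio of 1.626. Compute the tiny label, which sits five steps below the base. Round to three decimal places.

0.5289 ÷ 1.626⁴ = 0.5289 ÷ 6.99008 ≈ 0.076

0.076rem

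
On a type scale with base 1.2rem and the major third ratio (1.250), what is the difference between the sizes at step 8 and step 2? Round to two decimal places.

5.28rem

Step 2: 1.2 × 1.250² = 1.8750rem
Step 8: 1.2 × 1.250⁸ = 7.1526rem
Difference: 7.1526 − 1.8750 = 5.2776rem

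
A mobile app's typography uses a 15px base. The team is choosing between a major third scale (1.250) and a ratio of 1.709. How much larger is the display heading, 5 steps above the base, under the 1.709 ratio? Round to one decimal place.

Major third: 15.0 × 1.250⁵ = 45.776px
At 1.709: 15.0 × 1.709⁵ = 218.676px
Difference: 218.676 − 45.776 = 172.900px

172.9px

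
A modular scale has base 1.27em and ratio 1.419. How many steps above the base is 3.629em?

3

1.419ⁿ = 3.629 / 1.27 = 2.8575
n = ln(2.8575) / ln(1.419) = 1.0499 / 0.3500 ≈ 3.00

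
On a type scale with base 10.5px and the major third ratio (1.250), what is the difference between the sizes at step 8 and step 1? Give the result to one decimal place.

Step 1: 10.5 × 1.250 = 13.125px
Step 8: 10.5 × 1.250⁸ = 62.585px
Difference: 62.585 − 13.125 = 49.460px

49.5px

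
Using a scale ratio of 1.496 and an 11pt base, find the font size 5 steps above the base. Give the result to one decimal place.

82.4pt

11.0 × 1.496⁵ = 11.0 × 7.49304 ≈ 82.42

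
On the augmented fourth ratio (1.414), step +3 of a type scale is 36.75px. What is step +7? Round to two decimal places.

146.91px

36.75 × 1.414⁴ = 36.75 × 3.99758 ≈ 146.911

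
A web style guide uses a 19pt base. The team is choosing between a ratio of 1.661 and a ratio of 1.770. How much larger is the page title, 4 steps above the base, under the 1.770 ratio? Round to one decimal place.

41.9pt

At 1.661: 19.0 × 1.661⁴ = 144.621pt
At 1.770: 19.0 × 1.770⁴ = 186.486pt
Difference: 186.486 − 144.621 = 41.865pt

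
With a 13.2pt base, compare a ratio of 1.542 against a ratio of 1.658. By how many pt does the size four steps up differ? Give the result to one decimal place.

At 1.542: 13.2 × 1.542⁴ = 74.630pt
At 1.658: 13.2 × 1.658⁴ = 99.750pt
Difference: 99.750 − 74.630 = 25.120pt

25.1pt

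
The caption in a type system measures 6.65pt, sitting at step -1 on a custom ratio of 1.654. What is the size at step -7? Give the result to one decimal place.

0.3pt

The gap is -7 − (-1) = -6 steps, so the factor is 1.654^-6.
6.65 ÷ 1.654⁶ = 6.65 ÷ 20.47449 ≈ 0.325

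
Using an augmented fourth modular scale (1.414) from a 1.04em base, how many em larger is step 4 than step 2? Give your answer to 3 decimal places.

Step 2: 1.04 × 1.414² = 2.07937em
Step 4: 1.04 × 1.414⁴ = 4.15749em
Difference: 4.15749 − 2.07937 = 2.07812em

2.078em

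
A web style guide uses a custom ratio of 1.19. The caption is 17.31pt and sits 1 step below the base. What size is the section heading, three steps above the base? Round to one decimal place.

34.7pt

The gap is 3 − (-1) = 4 steps, so the factor is 1.19^4.
17.31 × 1.19⁴ = 17.31 × 2.00534 ≈ 34.712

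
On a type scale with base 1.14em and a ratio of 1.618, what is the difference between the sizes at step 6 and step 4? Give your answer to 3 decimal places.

Step 4: 1.14 × 1.618⁴ = 7.81302em
Step 6: 1.14 × 1.618⁶ = 20.45389em
Difference: 20.45389 − 7.81302 = 12.64087em

12.641em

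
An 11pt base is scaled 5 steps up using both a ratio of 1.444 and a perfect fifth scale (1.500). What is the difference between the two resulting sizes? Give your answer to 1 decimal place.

14.5pt

At 1.444: 11.0 × 1.444⁵ = 69.060pt
Perfect fifth: 11.0 × 1.500⁵ = 83.531pt
Difference: 83.531 − 69.060 = 14.471pt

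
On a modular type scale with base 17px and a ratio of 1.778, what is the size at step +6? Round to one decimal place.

Each step on a modular scale multiplies by the ratio, so the size n steps from the base is base × ratioⁿ.
17.0 × 1.778⁶ = 17.0 × 31.59298 ≈ 537.08

537.1px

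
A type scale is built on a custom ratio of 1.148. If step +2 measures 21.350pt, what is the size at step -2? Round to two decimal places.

Moving from step +2 to step -2 is 4 steps down, so divide by r⁴.
21.350 ÷ 1.148⁴ = 21.350 ÷ 1.73687 ≈ 12.292

12.29pt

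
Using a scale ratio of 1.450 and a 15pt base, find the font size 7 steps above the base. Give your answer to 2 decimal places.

202.15pt

Each step on a modular scale multiplies by the ratio, so the size n steps from the base is base × ratioⁿ.
15.0 × 1.450⁷ = 15.0 × 13.47647 ≈ 202.15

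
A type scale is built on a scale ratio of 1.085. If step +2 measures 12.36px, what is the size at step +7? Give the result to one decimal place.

18.6px

Moving from step +2 to step +7 is 5 steps up, so multiply by r⁵.
12.36 × 1.085⁵ = 12.36 × 1.50366 ≈ 18.585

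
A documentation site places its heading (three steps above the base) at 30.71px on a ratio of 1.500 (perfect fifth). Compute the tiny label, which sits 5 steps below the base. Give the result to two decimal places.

30.71 ÷ 1.500⁸ = 30.71 ÷ 25.62891 ≈ 1.198

1.20px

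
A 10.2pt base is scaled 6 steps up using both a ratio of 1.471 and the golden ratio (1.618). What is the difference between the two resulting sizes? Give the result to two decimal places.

At 1.471: 10.2 × 1.471⁶ = 103.3418pt
Golden ratio: 10.2 × 1.618⁶ = 183.0085pt
Difference: 183.0085 − 103.3418 = 79.6667pt

79.67pt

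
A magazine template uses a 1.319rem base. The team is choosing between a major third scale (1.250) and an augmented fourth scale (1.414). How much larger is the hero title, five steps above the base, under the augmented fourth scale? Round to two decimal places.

3.43rem

Major third: 1.319 × 1.250⁵ = 4.0253rem
Augmented fourth: 1.319 × 1.414⁵ = 7.4558rem
Difference: 7.4558 − 4.0253 = 3.4305rem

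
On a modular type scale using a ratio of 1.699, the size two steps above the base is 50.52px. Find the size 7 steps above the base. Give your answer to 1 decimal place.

715.2px

50.52 × 1.699⁵ = 50.52 × 14.15686 ≈ 715.204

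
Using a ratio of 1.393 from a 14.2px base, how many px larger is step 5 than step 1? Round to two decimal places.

54.70px

Step 1: 14.2 × 1.393 = 19.7806px
Step 5: 14.2 × 1.393⁵ = 74.4807px
Difference: 74.4807 − 19.7806 = 54.7001px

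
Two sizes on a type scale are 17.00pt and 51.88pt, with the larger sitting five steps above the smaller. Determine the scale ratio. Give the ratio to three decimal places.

1.250

The ratio satisfies 17.00 × r⁵ = 51.88, so r = (51.88 / 17.00)^(1/5).
r = 3.0518^(1/5) ≈ 1.2500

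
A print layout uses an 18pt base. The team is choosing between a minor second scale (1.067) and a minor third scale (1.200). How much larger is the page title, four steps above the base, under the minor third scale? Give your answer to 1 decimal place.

14.0pt

Minor second: 18.0 × 1.067⁴ = 23.331pt
Minor third: 18.0 × 1.200⁴ = 37.325pt
Difference: 37.325 − 23.331 = 13.994pt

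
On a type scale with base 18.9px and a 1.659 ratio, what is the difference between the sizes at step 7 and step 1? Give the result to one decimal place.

622.4px

Step 1: 18.9 × 1.659 = 31.355px
Step 7: 18.9 × 1.659⁷ = 653.712px
Difference: 653.712 − 31.355 = 622.357px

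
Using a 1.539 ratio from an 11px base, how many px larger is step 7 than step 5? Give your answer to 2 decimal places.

129.97px

Step 5: 11.0 × 1.539⁵ = 94.9699px
Step 7: 11.0 × 1.539⁷ = 224.9381px
Difference: 224.9381 − 94.9699 = 129.9682px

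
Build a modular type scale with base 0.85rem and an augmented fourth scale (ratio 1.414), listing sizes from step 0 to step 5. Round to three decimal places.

0.850rem, 1.202rem, 1.699rem, 2.403rem, 3.398rem, 4.805rem

Step 0: 0.85rem
Step 1: 0.85 × 1.414 = 1.202
Step 2: 0.85 × 1.414² = 1.699
Step 3: 0.85 × 1.414³ = 2.403
Step 4: 0.85 × 1.414⁴ = 3.398
Step 5: 0.85 × 1.414⁵ = 4.805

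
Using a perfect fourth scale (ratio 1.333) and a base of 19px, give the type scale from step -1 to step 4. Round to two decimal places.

Step -1: 19.0 ÷ 1.333 = 14.25
Step 0: 19px
Step 1: 19.0 × 1.333 = 25.33
Step 2: 19.0 × 1.333² = 33.76
Step 3: 19.0 × 1.333³ = 45.00
Step 4: 19.0 × 1.333⁴ = 59.99

14.25px, 19.00px, 25.33px, 33.76px, 45.00px, 59.99px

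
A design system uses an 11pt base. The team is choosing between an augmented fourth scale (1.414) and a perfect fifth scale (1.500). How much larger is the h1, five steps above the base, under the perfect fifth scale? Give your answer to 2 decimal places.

21.35pt

Augmented fourth: 11.0 × 1.414⁵ = 62.1784pt
Perfect fifth: 11.0 × 1.500⁵ = 83.5312pt
Difference: 83.5312 − 62.1784 = 21.3528pt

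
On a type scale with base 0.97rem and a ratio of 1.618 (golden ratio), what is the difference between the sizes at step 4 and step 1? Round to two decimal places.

5.08rem

Step 1: 0.97 × 1.618 = 1.5695rem
Step 4: 0.97 × 1.618⁴ = 6.6479rem
Difference: 6.6479 − 1.5695 = 5.0784rem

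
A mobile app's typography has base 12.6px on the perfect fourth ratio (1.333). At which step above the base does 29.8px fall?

1.333ⁿ = 29.8 / 12.6 = 2.3651
n = ln(2.3651) / ln(1.333) = 0.8608 / 0.2874 ≈ 2.99

3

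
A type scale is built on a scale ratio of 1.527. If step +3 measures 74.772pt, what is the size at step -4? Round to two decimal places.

3.86pt

74.772 ÷ 1.527⁷ = 74.772 ÷ 19.35857 ≈ 3.862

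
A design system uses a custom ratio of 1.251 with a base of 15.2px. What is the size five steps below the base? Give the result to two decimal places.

15.2 ÷ 1.251⁵ = 15.2 ÷ 3.06398 ≈ 4.96

4.96px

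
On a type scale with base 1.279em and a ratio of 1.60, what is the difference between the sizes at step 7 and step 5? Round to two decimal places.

Step 5: 1.279 × 1.60⁵ = 13.4113em
Step 7: 1.279 × 1.60⁷ = 34.3329em
Difference: 34.3329 − 13.4113 = 20.9216em

20.92em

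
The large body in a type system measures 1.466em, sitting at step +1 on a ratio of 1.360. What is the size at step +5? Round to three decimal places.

1.466 × 1.360⁴ = 1.466 × 3.42102 ≈ 5.015

5.015em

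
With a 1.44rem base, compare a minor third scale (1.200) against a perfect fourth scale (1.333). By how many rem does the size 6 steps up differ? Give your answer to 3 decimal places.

Minor third: 1.44 × 1.200⁶ = 4.29982rem
Perfect fourth: 1.44 × 1.333⁶ = 8.07874rem
Difference: 8.07874 − 4.29982 = 3.77892rem

3.779rem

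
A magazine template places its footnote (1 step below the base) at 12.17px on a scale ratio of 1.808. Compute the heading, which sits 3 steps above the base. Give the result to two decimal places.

130.04px

Moving from step -1 to step +3 is 4 steps up, so multiply by r⁴.
12.17 × 1.808⁴ = 12.17 × 10.68547 ≈ 130.042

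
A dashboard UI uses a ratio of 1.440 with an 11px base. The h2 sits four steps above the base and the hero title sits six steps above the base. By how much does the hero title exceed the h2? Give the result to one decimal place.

50.8px

Step 4: 11.0 × 1.440⁴ = 47.298px
Step 6: 11.0 × 1.440⁶ = 98.077px
Difference: 98.077 − 47.298 = 50.779px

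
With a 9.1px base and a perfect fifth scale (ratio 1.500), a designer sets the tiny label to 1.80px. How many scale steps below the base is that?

1.500ⁿ = 9.1 / 1.80 = 5.0556
n = ln(5.0556) / ln(1.500) = 1.6205 / 0.4055 ≈ 4.00

4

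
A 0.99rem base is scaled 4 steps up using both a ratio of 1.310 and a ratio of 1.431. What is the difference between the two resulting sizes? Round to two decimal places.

At 1.310: 0.99 × 1.310⁴ = 2.9155rem
At 1.431: 0.99 × 1.431⁴ = 4.1514rem
Difference: 4.1514 − 2.9155 = 1.2359rem

1.24rem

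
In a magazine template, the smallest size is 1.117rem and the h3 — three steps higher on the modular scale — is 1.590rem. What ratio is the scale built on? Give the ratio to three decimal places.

r³ = 1.590 / 1.117, so r = (1.590/1.117)^(1/3).
r = 1.4235^(1/3) ≈ 1.1249

1.125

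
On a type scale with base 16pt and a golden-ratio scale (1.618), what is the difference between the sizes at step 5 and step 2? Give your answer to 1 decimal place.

Step 2: 16.0 × 1.618² = 41.887pt
Step 5: 16.0 × 1.618⁵ = 177.424pt
Difference: 177.424 − 41.887 = 135.537pt

135.5pt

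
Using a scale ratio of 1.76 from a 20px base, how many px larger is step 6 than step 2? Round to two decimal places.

Step 2: 20.0 × 1.76² = 61.9520px
Step 6: 20.0 × 1.76⁶ = 594.4372px
Difference: 594.4372 − 61.9520 = 532.4852px

532.49px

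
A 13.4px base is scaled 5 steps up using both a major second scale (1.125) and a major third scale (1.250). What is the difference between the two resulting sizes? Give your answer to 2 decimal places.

16.75px

Major second: 13.4 × 1.125⁵ = 24.1472px
Major third: 13.4 × 1.250⁵ = 40.8936px
Difference: 40.8936 − 24.1472 = 16.7464px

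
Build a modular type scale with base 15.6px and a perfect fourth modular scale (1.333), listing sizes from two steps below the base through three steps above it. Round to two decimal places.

Step -2: 15.6 ÷ 1.333² = 8.78
Step -1: 15.6 ÷ 1.333 = 11.70
Step 0: 15.6px
Step 1: 15.6 × 1.333 = 20.79
Step 2: 15.6 × 1.333² = 27.72
Step 3: 15.6 × 1.333³ = 36.95

8.78px, 11.70px, 15.60px, 20.79px, 27.72px, 36.95px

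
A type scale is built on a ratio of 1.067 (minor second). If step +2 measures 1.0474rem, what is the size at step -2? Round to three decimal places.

Moving from step +2 to step -2 is 4 steps down, so divide by r⁴.
1.0474 ÷ 1.067⁴ = 1.0474 ÷ 1.29616 ≈ 0.808

0.808rem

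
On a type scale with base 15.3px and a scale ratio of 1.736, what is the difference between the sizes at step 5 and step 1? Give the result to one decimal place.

Step 1: 15.3 × 1.736 = 26.561px
Step 5: 15.3 × 1.736⁵ = 241.235px
Difference: 241.235 − 26.561 = 214.674px

214.7px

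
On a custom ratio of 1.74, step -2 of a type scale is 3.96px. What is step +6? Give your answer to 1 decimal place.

Moving from step -2 to step +6 is 8 steps up, so multiply by r⁸.
3.96 × 1.74⁸ = 3.96 × 84.02219 ≈ 332.728

332.7px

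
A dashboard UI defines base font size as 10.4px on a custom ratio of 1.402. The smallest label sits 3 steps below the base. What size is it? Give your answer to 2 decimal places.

A modular type scale is a geometric sequence: sizeₙ = base × rⁿ.
10.4 ÷ 1.402³ = 10.4 ÷ 2.75578 ≈ 3.77

3.77px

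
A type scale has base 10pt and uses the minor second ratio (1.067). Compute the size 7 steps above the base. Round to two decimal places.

15.75pt

10.0 × 1.067⁷ = 10.0 × 1.57453 ≈ 15.75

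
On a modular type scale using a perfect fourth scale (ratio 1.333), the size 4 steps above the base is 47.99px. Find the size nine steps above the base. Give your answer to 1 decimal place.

202.0px

Moving from step +4 to step +9 is 5 steps up, so multiply by r⁵.
47.99 × 1.333⁵ = 47.99 × 4.20873 ≈ 201.977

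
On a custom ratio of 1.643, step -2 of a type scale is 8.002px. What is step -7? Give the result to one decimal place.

0.7px

The gap is -7 − (-2) = -5 steps, so the factor is 1.643^-5.
8.002 ÷ 1.643⁵ = 8.002 ÷ 11.97258 ≈ 0.668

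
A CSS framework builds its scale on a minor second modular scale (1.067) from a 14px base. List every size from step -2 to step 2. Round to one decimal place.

Step -2: 14.0 ÷ 1.067² = 12.3
Step -1: 14.0 ÷ 1.067 = 13.1
Step 0: 14px
Step 1: 14.0 × 1.067 = 14.9
Step 2: 14.0 × 1.067² = 15.9

12.3px, 13.1px, 14.0px, 14.9px, 15.9px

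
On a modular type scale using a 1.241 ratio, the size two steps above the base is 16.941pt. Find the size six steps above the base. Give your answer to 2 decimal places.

40.18pt

16.941 × 1.241⁴ = 16.941 × 2.37185 ≈ 40.182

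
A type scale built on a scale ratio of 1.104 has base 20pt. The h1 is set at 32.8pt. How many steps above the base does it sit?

1.104ⁿ = 32.8 / 20 = 1.6400
n = ln(1.6400) / ln(1.104) = 0.4947 / 0.0989 ≈ 5.00

5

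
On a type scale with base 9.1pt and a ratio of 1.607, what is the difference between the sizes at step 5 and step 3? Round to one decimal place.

59.8pt

Step 3: 9.1 × 1.607³ = 37.765pt
Step 5: 9.1 × 1.607⁵ = 97.526pt
Difference: 97.526 − 37.765 = 59.761pt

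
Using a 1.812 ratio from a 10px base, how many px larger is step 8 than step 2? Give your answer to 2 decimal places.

Step 2: 10.0 × 1.812² = 32.8334px
Step 8: 10.0 × 1.812⁸ = 1162.1590px
Difference: 1162.1590 − 32.8334 = 1129.3256px

1129.33px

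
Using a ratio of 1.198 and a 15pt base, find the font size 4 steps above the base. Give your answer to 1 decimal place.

15.0 × 1.198⁴ = 15.0 × 2.05981 ≈ 30.90

30.9pt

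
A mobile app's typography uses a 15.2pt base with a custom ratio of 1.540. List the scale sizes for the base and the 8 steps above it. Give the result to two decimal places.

15.20pt, 23.41pt, 36.05pt, 55.51pt, 85.49pt, 131.66pt, 202.75pt, 312.24pt, 480.85pt

Step 0: 15.2pt
Step 1: 15.2 × 1.540 = 23.41
Step 2: 15.2 × 1.540² = 36.05
Step 3: 15.2 × 1.540³ = 55.51
Step 4: 15.2 × 1.540⁴ = 85.49
Step 5: 15.2 × 1.540⁵ = 131.66
Step 6: 15.2 × 1.540⁶ = 202.75
Step 7: 15.2 × 1.540⁷ = 312.24
Step 8: 15.2 × 1.540⁸ = 480.85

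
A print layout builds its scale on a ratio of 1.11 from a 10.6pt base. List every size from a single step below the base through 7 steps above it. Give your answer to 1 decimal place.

Step -1: 10.6 ÷ 1.11 = 9.5
Step 0: 10.6pt
Step 1: 10.6 × 1.11 = 11.8
Step 2: 10.6 × 1.11² = 13.1
Step 3: 10.6 × 1.11³ = 14.5
Step 4: 10.6 × 1.11⁴ = 16.1
Step 5: 10.6 × 1.11⁵ = 17.9
Step 6: 10.6 × 1.11⁶ = 19.8
Step 7: 10.6 × 1.11⁷ = 22.0

9.5pt, 10.6pt, 11.8pt, 13.1pt, 14.5pt, 16.1pt, 17.9pt, 19.8pt, 22.0pt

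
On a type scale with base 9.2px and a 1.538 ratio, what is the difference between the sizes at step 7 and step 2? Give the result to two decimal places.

165.51px

Step 2: 9.2 × 1.538² = 21.7621px
Step 7: 9.2 × 1.538⁷ = 187.2760px
Difference: 187.2760 − 21.7621 = 165.5139px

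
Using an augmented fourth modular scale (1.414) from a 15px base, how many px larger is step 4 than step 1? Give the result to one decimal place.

38.8px

Step 1: 15.0 × 1.414 = 21.210px
Step 4: 15.0 × 1.414⁴ = 59.964px
Difference: 59.964 − 21.210 = 38.754px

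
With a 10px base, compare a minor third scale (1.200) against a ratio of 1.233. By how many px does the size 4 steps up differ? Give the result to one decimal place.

Minor third: 10.0 × 1.200⁴ = 20.736px
At 1.233: 10.0 × 1.233⁴ = 23.113px
Difference: 23.113 − 20.736 = 2.377px

2.4px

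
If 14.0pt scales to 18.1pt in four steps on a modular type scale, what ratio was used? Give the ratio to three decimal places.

The ratio satisfies 14.0 × r⁴ = 18.1, so r = (18.1 / 14.0)^(1/4).
r = 1.2929^(1/4) ≈ 1.0663

1.066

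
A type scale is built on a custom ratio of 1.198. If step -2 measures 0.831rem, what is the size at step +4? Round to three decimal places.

Moving from step -2 to step +4 is 6 steps up, so multiply by r⁶.
0.831 × 1.198⁶ = 0.831 × 2.95625 ≈ 2.457

2.457rem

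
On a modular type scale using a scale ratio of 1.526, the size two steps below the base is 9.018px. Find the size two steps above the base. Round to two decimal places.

48.90px

Moving from step -2 to step +2 is 4 steps up, so multiply by r⁴.
9.018 × 1.526⁴ = 9.018 × 5.42273 ≈ 48.902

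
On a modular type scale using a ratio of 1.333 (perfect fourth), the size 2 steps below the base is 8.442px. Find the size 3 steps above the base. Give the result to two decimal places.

8.442 × 1.333⁵ = 8.442 × 4.20873 ≈ 35.530

35.53px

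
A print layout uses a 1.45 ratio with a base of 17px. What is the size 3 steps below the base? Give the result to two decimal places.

17.0 ÷ 1.45³ = 17.0 ÷ 3.04862 ≈ 5.58

5.58px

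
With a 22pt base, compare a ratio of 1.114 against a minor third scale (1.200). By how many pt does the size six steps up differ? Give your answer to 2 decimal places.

23.64pt

At 1.114: 22.0 × 1.114⁶ = 42.0469pt
Minor third: 22.0 × 1.200⁶ = 65.6916pt
Difference: 65.6916 − 42.0469 = 23.6447pt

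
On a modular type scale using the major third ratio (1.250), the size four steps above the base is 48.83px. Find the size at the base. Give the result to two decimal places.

20.00px

The gap is 0 − (4) = -4 steps, so the factor is 1.250^-4.
48.83 ÷ 1.250⁴ = 48.83 ÷ 2.44141 ≈ 20.001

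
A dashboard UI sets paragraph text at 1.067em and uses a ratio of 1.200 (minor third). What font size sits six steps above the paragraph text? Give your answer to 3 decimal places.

3.186em

A modular type scale is a geometric sequence: sizeₙ = base × rⁿ.
1.067 × 1.200⁶ = 1.067 × 2.98598 ≈ 3.186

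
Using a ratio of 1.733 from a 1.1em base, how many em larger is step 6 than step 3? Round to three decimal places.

24.073em

Step 3: 1.1 × 1.733³ = 5.72517em
Step 6: 1.1 × 1.733⁶ = 29.79779em
Difference: 29.79779 − 5.72517 = 24.07262em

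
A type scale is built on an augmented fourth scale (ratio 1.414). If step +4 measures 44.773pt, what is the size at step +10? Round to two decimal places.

357.86pt

The gap is 10 − (4) = 6 steps, so the factor is 1.414^6.
44.773 × 1.414⁶ = 44.773 × 7.99275 ≈ 357.860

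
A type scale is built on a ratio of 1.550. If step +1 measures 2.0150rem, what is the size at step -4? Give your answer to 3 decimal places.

0.225rem

2.0150 ÷ 1.550⁵ = 2.0150 ÷ 8.94661 ≈ 0.225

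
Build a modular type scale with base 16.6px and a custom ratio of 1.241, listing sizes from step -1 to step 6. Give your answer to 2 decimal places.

Step -1: 16.6 ÷ 1.241 = 13.38
Step 0: 16.6px
Step 1: 16.6 × 1.241 = 20.60
Step 2: 16.6 × 1.241² = 25.57
Step 3: 16.6 × 1.241³ = 31.73
Step 4: 16.6 × 1.241⁴ = 39.37
Step 5: 16.6 × 1.241⁵ = 48.86
Step 6: 16.6 × 1.241⁶ = 60.64

13.38px, 16.60px, 20.60px, 25.57px, 31.73px, 39.37px, 48.86px, 60.64px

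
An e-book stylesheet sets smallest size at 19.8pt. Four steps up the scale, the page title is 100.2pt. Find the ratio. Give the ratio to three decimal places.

r⁴ = 100.2 / 19.8, so r = (100.2/19.8)^(1/4).
r = 5.0606^(1/4) ≈ 1.4999

1.500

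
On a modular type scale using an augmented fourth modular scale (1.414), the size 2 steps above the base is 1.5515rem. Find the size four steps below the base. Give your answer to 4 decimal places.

Moving from step +2 to step -4 is 6 steps down, so divide by r⁶.
1.5515 ÷ 1.414⁶ = 1.5515 ÷ 7.99275 ≈ 0.1941

0.1941rem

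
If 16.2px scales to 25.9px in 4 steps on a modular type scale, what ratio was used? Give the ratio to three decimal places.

r⁴ = 25.9 / 16.2, so r = (25.9/16.2)^(1/4).
r = 1.5988^(1/4) ≈ 1.1245

1.124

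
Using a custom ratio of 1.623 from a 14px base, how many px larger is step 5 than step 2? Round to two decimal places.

Step 2: 14.0 × 1.623² = 36.8778px
Step 5: 14.0 × 1.623⁵ = 157.6597px
Difference: 157.6597 − 36.8778 = 120.7819px

120.78px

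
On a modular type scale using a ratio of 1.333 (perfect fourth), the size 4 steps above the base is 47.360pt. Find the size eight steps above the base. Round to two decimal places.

47.360 × 1.333⁴ = 47.360 × 3.15733 ≈ 149.531

149.53pt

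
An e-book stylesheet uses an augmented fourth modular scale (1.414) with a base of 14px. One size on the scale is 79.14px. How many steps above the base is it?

1.414ⁿ = 79.14 / 14 = 5.6529
n = ln(5.6529) / ln(1.414) = 1.7322 / 0.3464 ≈ 5.00

5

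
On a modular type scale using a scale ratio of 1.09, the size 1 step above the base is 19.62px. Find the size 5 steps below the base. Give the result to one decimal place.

The gap is -5 − (1) = -6 steps, so the factor is 1.09^-6.
19.62 ÷ 1.09⁶ = 19.62 ÷ 1.67710 ≈ 11.699

11.7px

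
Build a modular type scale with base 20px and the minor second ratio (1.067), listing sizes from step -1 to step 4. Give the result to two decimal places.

Step -1: 20.0 ÷ 1.067 = 18.74
Step 0: 20px
Step 1: 20.0 × 1.067 = 21.34
Step 2: 20.0 × 1.067² = 22.77
Step 3: 20.0 × 1.067³ = 24.30
Step 4: 20.0 × 1.067⁴ = 25.92

18.74px, 20.00px, 21.34px, 22.77px, 24.30px, 25.92px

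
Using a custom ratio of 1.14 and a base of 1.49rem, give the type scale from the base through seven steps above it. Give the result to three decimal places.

Step 0: 1.49rem
Step 1: 1.49 × 1.14 = 1.699
Step 2: 1.49 × 1.14² = 1.936
Step 3: 1.49 × 1.14³ = 2.208
Step 4: 1.49 × 1.14⁴ = 2.517
Step 5: 1.49 × 1.14⁵ = 2.869
Step 6: 1.49 × 1.14⁶ = 3.271
Step 7: 1.49 × 1.14⁷ = 3.728

1.490rem, 1.699rem, 1.936rem, 2.208rem, 2.517rem, 2.869rem, 3.271rem, 3.728rem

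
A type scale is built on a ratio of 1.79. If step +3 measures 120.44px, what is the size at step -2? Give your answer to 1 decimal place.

120.44 ÷ 1.79⁵ = 120.44 ÷ 18.37660 ≈ 6.554

6.6px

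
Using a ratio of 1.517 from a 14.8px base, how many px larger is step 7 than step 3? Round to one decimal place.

222.0px

Step 3: 14.8 × 1.517³ = 51.668px
Step 7: 14.8 × 1.517⁷ = 273.628px
Difference: 273.628 − 51.668 = 221.960px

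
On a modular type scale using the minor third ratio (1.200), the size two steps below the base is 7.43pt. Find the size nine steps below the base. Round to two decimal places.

2.07pt

The gap is -9 − (-2) = -7 steps, so the factor is 1.200^-7.
7.43 ÷ 1.200⁷ = 7.43 ÷ 3.58318 ≈ 2.074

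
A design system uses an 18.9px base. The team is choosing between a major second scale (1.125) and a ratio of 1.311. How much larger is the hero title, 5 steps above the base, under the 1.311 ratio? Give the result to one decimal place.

39.1px

Major second: 18.9 × 1.125⁵ = 34.058px
At 1.311: 18.9 × 1.311⁵ = 73.194px
Difference: 73.194 − 34.058 = 39.136px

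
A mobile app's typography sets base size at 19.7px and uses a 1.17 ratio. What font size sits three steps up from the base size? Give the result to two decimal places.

A modular type scale is a geometric sequence: sizeₙ = base × rⁿ.
19.7 × 1.17³ = 19.7 × 1.60161 ≈ 31.55

31.55px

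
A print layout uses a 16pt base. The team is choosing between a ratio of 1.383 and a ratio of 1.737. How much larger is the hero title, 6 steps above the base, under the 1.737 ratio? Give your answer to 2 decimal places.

At 1.383: 16.0 × 1.383⁶ = 111.9575pt
At 1.737: 16.0 × 1.737⁶ = 439.4595pt
Difference: 439.4595 − 111.9575 = 327.5020pt

327.50pt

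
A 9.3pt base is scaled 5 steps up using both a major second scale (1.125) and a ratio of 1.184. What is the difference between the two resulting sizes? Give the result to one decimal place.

4.9pt

Major second: 9.3 × 1.125⁵ = 16.759pt
At 1.184: 9.3 × 1.184⁵ = 21.639pt
Difference: 21.639 − 16.759 = 4.880pt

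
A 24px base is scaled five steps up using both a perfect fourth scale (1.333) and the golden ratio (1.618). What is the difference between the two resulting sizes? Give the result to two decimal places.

Perfect fourth: 24.0 × 1.333⁵ = 101.0094px
Golden ratio: 24.0 × 1.618⁵ = 266.1361px
Difference: 266.1361 − 101.0094 = 165.1267px

165.13px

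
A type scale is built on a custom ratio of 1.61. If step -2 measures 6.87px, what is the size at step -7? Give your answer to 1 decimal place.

6.87 ÷ 1.61⁵ = 6.87 ÷ 10.81756 ≈ 0.635

0.6px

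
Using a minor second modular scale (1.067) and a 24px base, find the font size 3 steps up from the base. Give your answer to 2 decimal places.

29.15px

24.0 × 1.067³ = 24.0 × 1.21477 ≈ 29.15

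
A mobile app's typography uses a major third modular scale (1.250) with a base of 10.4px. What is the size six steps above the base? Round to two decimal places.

39.67px

10.4 × 1.250⁶ = 10.4 × 3.81470 ≈ 39.67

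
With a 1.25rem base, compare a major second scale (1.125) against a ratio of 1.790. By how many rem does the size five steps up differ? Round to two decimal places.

20.72rem

Major second: 1.25 × 1.125⁵ = 2.2525rem
At 1.790: 1.25 × 1.790⁵ = 22.9707rem
Difference: 22.9707 − 2.2525 = 20.7182rem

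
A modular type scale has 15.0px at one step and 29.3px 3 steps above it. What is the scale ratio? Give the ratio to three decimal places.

The ratio satisfies 15.0 × r³ = 29.3, so r = (29.3 / 15.0)^(1/3).
r = 1.9533^(1/3) ≈ 1.2500

1.250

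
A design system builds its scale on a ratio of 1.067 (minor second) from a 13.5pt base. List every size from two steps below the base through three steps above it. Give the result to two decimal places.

11.86pt, 12.65pt, 13.50pt, 14.40pt, 15.37pt, 16.40pt

Step -2: 13.5 ÷ 1.067² = 11.86
Step -1: 13.5 ÷ 1.067 = 12.65
Step 0: 13.5pt
Step 1: 13.5 × 1.067 = 14.40
Step 2: 13.5 × 1.067² = 15.37
Step 3: 13.5 × 1.067³ = 16.40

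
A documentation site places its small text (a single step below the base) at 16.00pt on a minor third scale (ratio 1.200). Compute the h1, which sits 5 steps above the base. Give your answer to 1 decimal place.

47.8pt

16.00 × 1.200⁶ = 16.00 × 2.98598 ≈ 47.776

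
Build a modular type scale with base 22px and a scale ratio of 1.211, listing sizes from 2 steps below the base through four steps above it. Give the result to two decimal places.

Step -2: 22.0 ÷ 1.211² = 15.00
Step -1: 22.0 ÷ 1.211 = 18.17
Step 0: 22px
Step 1: 22.0 × 1.211 = 26.64
Step 2: 22.0 × 1.211² = 32.26
Step 3: 22.0 × 1.211³ = 39.07
Step 4: 22.0 × 1.211⁴ = 47.32

15.00px, 18.17px, 22.00px, 26.64px, 32.26px, 39.07px, 47.32px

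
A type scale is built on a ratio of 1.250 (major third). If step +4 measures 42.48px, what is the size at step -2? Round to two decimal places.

11.14px

42.48 ÷ 1.250⁶ = 42.48 ÷ 3.81470 ≈ 11.136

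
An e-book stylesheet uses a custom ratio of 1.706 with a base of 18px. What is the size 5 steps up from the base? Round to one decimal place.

18.0 × 1.706⁵ = 18.0 × 14.45091 ≈ 260.12

260.1px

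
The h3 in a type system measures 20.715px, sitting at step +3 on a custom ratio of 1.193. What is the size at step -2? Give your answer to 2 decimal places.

Moving from step +3 to step -2 is 5 steps down, so divide by r⁵.
20.715 ÷ 1.193⁵ = 20.715 ÷ 2.41659 ≈ 8.572

8.57px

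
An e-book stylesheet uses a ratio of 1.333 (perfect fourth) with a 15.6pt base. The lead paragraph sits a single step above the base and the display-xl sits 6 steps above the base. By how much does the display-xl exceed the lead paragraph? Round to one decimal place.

Step 1: 15.6 × 1.333 = 20.795pt
Step 6: 15.6 × 1.333⁶ = 87.520pt
Difference: 87.520 − 20.795 = 66.725pt

66.7pt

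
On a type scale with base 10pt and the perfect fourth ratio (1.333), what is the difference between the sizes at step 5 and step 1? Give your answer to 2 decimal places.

28.76pt

Step 1: 10.0 × 1.333 = 13.3300pt
Step 5: 10.0 × 1.333⁵ = 42.0873pt
Difference: 42.0873 − 13.3300 = 28.7573pt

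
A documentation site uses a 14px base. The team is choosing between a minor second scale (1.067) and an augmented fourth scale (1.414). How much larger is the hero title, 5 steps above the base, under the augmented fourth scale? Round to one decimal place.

59.8px

Minor second: 14.0 × 1.067⁵ = 19.362px
Augmented fourth: 14.0 × 1.414⁵ = 79.136px
Difference: 79.136 − 19.362 = 59.774px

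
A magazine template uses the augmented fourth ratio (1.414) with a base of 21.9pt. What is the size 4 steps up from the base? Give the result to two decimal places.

87.55pt

21.9 × 1.414⁴ = 21.9 × 3.99758 ≈ 87.55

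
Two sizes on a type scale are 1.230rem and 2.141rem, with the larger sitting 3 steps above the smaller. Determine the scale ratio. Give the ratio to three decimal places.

1.203

r³ = 2.141 / 1.230, so r = (2.141/1.230)^(1/3).
r = 1.7407^(1/3) ≈ 1.2029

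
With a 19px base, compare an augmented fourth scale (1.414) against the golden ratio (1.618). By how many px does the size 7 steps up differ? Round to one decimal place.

Augmented fourth: 19.0 × 1.414⁷ = 214.733px
Golden ratio: 19.0 × 1.618⁷ = 551.573px
Difference: 551.573 − 214.733 = 336.840px

336.8px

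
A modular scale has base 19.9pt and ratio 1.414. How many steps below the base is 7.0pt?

1.414ⁿ = 19.9 / 7.0 = 2.8429
n = ln(2.8429) / ln(1.414) = 1.0448 / 0.3464 ≈ 3.02

3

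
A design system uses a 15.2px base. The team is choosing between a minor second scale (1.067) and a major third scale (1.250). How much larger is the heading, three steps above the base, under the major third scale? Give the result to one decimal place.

Minor second: 15.2 × 1.067³ = 18.464px
Major third: 15.2 × 1.250³ = 29.688px
Difference: 29.688 − 18.464 = 11.224px

11.2px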